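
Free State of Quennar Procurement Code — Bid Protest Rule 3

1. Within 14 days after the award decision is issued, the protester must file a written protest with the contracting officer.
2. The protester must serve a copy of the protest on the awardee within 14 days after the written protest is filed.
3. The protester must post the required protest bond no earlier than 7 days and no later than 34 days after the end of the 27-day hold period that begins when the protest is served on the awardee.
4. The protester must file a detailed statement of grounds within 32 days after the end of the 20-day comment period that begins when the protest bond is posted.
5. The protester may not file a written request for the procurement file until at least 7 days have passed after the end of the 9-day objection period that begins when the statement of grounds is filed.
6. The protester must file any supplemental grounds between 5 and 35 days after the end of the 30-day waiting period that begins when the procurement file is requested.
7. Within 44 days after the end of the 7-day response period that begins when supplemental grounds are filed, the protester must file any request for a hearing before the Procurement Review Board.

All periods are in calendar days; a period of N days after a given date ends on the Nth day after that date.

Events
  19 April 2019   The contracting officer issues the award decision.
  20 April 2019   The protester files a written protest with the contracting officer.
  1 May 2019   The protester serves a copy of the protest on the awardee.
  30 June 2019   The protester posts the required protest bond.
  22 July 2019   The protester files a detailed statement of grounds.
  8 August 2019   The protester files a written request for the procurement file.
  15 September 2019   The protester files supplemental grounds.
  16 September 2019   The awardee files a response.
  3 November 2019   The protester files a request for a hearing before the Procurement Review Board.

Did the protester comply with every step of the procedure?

Step 1 — counting 14 days from 19 April 2019 (when the award decision is issued) gives a deadline of 3 May 2019; completed 20 April 2019, before the deadline.
Step 2 — counting 14 days from 20 April 2019 (when the written protest is filed) gives a deadline of 4 May 2019; completed 1 May 2019, before the deadline.
Step 3 — 7 and 34 days from 28 May 2019 (end of the 27-day hold period, which began when the protest is served on the awardee on 1 May 2019) are 4 June 2019 and 1 July 2019 respectively; 30 June 2019 falls inside that range.
Step 4 — counting 32 days from 20 July 2019 (end of the 20-day comment period, which began when the protest bond is posted on 30 June 2019) gives a deadline of 21 August 2019; 22 July 2019 is within that limit.
Step 5 — must wait 7 days from 31 July 2019 (end of the 9-day objection period, which began when the statement of grounds is filed on 22 July 2019), so not before 7 August 2019; done 8 August 2019, after the minimum wait.
Step 6 — 5 and 35 days from 7 September 2019 (end of the 30-day waiting period, which began when the procurement file is requested on 8 August 2019) are 12 September 2019 and 12 October 2019 respectively; 15 September 2019 falls inside that range.
Step 7 — counting 44 days from 22 September 2019 (end of the 7-day response period, which began when supplemental grounds are filed on 15 September 2019) gives a deadline of 5 November 2019; 3 November 2019 is within that limit.

Yes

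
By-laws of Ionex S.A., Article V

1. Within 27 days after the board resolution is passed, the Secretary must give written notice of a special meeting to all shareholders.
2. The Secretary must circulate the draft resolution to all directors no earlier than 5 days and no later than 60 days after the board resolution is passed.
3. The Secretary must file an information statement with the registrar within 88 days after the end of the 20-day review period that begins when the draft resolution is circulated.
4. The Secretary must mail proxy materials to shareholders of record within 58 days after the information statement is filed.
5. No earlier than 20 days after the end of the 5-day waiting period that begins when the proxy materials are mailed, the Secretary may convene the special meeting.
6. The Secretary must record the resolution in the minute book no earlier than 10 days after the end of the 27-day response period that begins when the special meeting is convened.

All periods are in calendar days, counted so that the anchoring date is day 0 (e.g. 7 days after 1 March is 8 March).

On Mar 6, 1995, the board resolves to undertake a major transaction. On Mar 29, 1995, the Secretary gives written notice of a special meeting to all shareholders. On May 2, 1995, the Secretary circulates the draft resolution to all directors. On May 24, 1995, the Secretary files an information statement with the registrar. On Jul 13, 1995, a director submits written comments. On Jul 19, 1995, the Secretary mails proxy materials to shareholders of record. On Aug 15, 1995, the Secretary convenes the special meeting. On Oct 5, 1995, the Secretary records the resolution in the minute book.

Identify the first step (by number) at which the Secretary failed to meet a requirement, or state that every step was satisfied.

None — every step was satisfied

Step 1 — counting 27 days from Mar 6, 1995 (when the board resolution is passed) gives a deadline of Apr 2, 1995; done Mar 29, 1995 — timely.
Step 2 — 5 and 60 days from Mar 6, 1995 (when the board resolution is passed) are Mar 11, 1995 and May 5, 1995 respectively; May 2, 1995 falls inside that range.
Step 3 — counting 88 days from May 22, 1995 (end of the 20-day review period, which began when the draft resolution is circulated on May 2, 1995) gives a deadline of Aug 18, 1995; May 24, 1995 is within that limit.
Step 4 — counting 58 days from May 24, 1995 (when the information statement is filed) gives a deadline of Jul 21, 1995; completed Jul 19, 1995, before the deadline.
Step 5 — must wait 20 days from Jul 24, 1995 (end of the 5-day waiting period, which began when the proxy materials are mailed on Jul 19, 1995), so not before Aug 13, 1995; Aug 15, 1995 is on or after that date.
Step 6 — must wait 10 days from Sep 11, 1995 (end of the 27-day response period, which began when the special meeting is convened on Aug 15, 1995), so not before Sep 21, 1995; Oct 5, 1995 is on or after that date.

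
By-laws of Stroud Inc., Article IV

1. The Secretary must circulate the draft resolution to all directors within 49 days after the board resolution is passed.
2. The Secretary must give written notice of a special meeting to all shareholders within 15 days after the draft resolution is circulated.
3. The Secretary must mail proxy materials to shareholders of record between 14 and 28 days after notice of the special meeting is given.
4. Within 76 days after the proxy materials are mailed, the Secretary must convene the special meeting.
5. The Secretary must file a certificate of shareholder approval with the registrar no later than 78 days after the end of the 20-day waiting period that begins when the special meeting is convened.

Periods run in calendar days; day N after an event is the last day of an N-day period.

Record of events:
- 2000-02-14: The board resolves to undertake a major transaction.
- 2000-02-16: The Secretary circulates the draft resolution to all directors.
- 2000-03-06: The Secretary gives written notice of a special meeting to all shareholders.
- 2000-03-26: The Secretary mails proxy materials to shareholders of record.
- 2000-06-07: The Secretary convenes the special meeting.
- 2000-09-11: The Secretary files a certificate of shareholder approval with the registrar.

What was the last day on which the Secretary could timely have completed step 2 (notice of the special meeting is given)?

2000-03-02

Step 2 runs from 2000-02-16, when the draft resolution is circulated. 15 days after 2000-02-16 is 2000-03-02.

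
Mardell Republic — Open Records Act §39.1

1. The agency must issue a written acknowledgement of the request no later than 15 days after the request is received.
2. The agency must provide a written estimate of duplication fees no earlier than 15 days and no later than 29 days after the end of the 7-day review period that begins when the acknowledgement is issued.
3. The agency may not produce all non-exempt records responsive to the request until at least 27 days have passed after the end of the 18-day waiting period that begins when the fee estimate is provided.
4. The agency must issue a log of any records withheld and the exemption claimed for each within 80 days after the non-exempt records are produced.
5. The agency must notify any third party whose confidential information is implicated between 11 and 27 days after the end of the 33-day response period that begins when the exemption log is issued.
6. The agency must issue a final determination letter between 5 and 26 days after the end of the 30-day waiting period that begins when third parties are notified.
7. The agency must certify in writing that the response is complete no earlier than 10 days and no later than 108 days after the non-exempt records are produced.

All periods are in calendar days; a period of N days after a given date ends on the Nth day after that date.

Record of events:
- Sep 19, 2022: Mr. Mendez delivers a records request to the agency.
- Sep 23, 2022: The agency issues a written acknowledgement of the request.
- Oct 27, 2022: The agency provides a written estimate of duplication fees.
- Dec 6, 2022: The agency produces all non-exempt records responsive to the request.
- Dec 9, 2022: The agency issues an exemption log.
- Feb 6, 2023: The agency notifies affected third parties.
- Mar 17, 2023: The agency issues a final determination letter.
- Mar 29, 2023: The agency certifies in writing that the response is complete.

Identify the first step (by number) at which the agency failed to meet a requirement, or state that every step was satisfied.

Step 3

(1) due by Sep 19, 2022 + 15 days = Oct 4, 2022; completed Sep 23, 2022, before the deadline.
(2) the permitted window runs from Sep 30, 2022 + 15 = Oct 15, 2022 to Sep 30, 2022 + 29 = Oct 29, 2022; Oct 27, 2022 falls inside that range.
(3) permitted from Nov 14, 2022 + 27 days = Dec 11, 2022 onward; acted on Dec 6, 2022, 5 days prematurely.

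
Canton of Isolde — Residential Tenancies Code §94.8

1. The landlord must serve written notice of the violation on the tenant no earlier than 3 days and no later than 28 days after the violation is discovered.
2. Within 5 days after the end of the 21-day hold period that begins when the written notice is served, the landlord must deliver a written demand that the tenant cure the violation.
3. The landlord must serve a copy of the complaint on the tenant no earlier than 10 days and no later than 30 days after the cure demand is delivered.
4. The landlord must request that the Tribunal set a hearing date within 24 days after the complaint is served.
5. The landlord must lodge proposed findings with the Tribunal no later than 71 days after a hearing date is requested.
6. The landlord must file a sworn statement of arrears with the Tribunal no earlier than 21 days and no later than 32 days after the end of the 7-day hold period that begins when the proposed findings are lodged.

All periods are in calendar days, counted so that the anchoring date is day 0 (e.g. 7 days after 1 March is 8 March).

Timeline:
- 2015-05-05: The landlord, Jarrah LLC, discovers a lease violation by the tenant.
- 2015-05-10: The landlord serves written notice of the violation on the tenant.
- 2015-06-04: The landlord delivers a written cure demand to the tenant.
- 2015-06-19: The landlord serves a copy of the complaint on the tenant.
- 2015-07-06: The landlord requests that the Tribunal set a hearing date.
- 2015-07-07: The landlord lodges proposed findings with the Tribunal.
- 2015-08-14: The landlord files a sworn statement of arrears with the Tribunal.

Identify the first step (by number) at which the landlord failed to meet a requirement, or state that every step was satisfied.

None — every step was satisfied

(1) the permitted window runs from 2015-05-05 + 3 = 2015-05-08 to 2015-05-05 + 28 = 2015-06-02; 2015-05-10 falls inside that range.
(2) due by 2015-05-31 + 5 days = 2015-06-05; completed 2015-06-04, before the deadline.
(3) the permitted window runs from 2015-06-04 + 10 = 2015-06-14 to 2015-06-04 + 30 = 2015-07-04; done 2015-06-19 — within the window.
(4) due by 2015-06-19 + 24 days = 2015-07-13; 2015-07-06 is within that limit.
(5) due by 2015-07-06 + 71 days = 2015-09-15; 2015-07-07 is within that limit.
(6) the permitted window runs from 2015-07-14 + 21 = 2015-08-04 to 2015-07-14 + 32 = 2015-08-15; 2015-08-14 falls inside that range.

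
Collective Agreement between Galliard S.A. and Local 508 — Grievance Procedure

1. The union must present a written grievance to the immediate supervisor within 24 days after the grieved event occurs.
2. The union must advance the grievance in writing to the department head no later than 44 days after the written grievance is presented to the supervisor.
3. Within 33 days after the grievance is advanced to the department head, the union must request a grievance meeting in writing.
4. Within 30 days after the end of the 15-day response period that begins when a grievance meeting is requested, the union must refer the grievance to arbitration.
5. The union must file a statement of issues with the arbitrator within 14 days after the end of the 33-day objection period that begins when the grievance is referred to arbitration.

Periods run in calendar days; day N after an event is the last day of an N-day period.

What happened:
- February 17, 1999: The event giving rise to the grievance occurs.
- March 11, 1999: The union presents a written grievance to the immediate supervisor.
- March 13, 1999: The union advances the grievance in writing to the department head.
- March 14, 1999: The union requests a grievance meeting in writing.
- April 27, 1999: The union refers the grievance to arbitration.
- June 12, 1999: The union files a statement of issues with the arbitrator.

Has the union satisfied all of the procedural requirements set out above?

Step 1 — counting 24 days from February 17, 1999 (when the grieved event occurs) gives a deadline of March 13, 1999; completed March 11, 1999, before the deadline.
Step 2 — counting 44 days from March 11, 1999 (when the written grievance is presented to the supervisor) gives a deadline of April 24, 1999; March 13, 1999 is within that limit.
Step 3 — counting 33 days from March 13, 1999 (when the grievance is advanced to the department head) gives a deadline of April 15, 1999; done March 14, 1999 — timely.
Step 4 — counting 30 days from March 29, 1999 (end of the 15-day response period, which began when a grievance meeting is requested on March 14, 1999) gives a deadline of April 28, 1999; done April 27, 1999 — timely.
Step 5 — counting 14 days from May 30, 1999 (end of the 33-day objection period, which began when the grievance is referred to arbitration on April 27, 1999) gives a deadline of June 13, 1999; completed June 12, 1999, before the deadline.

Yes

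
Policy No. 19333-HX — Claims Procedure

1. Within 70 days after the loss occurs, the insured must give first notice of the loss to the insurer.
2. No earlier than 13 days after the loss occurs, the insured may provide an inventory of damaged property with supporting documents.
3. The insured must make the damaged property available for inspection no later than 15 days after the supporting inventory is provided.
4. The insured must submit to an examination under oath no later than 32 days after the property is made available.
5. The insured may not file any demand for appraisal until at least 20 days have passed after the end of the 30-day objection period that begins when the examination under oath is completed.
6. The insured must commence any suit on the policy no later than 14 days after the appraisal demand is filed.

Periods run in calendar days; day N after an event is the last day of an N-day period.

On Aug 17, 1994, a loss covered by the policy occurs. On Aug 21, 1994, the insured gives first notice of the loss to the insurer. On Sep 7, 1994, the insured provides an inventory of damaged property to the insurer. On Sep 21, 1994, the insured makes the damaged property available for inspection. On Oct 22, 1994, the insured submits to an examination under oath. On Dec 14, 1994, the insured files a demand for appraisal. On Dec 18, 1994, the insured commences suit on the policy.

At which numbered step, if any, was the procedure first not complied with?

None — every step was satisfied

(1) due by Aug 17, 1994 + 70 days = Oct 26, 1994; completed Aug 21, 1994, before the deadline.
(2) permitted from Aug 17, 1994 + 13 days = Aug 30, 1994 onward; done Sep 7, 1994 — permitted.
(3) due by Sep 7, 1994 + 15 days = Sep 22, 1994; completed Sep 21, 1994, before the deadline.
(4) due by Sep 21, 1994 + 32 days = Oct 23, 1994; Oct 22, 1994 is within that limit.
(5) permitted from Nov 21, 1994 + 20 days = Dec 11, 1994 onward; done Dec 14, 1994, after the minimum wait.
(6) due by Dec 14, 1994 + 14 days = Dec 28, 1994; done Dec 18, 1994 — timely.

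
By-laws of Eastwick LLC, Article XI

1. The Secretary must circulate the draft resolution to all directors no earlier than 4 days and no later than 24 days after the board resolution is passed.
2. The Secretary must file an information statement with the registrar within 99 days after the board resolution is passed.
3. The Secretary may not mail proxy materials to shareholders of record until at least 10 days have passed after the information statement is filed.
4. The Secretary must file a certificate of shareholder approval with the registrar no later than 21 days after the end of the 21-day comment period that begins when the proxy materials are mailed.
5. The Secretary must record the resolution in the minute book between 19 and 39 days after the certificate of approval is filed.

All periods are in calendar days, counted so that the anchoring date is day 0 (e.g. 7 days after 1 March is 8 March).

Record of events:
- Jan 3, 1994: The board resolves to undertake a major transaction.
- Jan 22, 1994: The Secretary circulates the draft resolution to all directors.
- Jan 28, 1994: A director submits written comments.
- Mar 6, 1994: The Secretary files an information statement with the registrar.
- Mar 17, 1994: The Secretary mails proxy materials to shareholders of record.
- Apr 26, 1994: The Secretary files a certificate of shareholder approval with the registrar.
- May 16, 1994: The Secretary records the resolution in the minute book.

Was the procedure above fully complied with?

(1) the permitted window runs from Jan 3, 1994 + 4 = Jan 7, 1994 to Jan 3, 1994 + 24 = Jan 27, 1994; done Jan 22, 1994, which is between those dates.
(2) due by Jan 3, 1994 + 99 days = Apr 12, 1994; completed Mar 6, 1994, before the deadline.
(3) permitted from Mar 6, 1994 + 10 days = Mar 16, 1994 onward; done Mar 17, 1994, after the minimum wait.
(4) due by Apr 7, 1994 + 21 days = Apr 28, 1994; done Apr 26, 1994 — timely.
(5) the permitted window runs from Apr 26, 1994 + 19 = May 15, 1994 to Apr 26, 1994 + 39 = Jun 4, 1994; May 16, 1994 falls inside that range.

Yes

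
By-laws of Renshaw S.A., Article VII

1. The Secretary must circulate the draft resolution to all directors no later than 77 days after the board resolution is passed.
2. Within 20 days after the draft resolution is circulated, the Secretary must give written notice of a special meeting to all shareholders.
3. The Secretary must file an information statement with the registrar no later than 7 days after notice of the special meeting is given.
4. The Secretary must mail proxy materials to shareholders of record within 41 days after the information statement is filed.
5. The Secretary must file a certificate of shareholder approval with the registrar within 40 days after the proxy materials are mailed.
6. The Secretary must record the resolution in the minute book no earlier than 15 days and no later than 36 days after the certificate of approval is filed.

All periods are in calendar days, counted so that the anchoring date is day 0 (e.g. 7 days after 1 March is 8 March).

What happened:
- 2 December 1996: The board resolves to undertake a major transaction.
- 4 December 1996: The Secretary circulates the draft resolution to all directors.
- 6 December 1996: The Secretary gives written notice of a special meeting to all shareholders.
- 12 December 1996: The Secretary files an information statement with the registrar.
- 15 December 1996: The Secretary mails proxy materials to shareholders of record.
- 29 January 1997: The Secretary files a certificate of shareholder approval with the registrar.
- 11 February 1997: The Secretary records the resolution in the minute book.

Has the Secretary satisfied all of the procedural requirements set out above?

Step 1: 77 days after 2 December 1996 (when the board resolution is passed) is 17 February 1997; done 4 December 1996 — timely.
Step 2: 20 days after 4 December 1996 (when the draft resolution is circulated) is 24 December 1996; done 6 December 1996 — timely.
Step 3: 7 days after 6 December 1996 (when notice of the special meeting is given) is 13 December 1996; done 12 December 1996 — timely.
Step 4: 41 days after 12 December 1996 (when the information statement is filed) is 22 January 1997; done 15 December 1996 — timely.
Step 5: 40 days after 15 December 1996 (when the proxy materials are mailed) is 24 January 1997; done 29 January 1997 — 5 days late.

No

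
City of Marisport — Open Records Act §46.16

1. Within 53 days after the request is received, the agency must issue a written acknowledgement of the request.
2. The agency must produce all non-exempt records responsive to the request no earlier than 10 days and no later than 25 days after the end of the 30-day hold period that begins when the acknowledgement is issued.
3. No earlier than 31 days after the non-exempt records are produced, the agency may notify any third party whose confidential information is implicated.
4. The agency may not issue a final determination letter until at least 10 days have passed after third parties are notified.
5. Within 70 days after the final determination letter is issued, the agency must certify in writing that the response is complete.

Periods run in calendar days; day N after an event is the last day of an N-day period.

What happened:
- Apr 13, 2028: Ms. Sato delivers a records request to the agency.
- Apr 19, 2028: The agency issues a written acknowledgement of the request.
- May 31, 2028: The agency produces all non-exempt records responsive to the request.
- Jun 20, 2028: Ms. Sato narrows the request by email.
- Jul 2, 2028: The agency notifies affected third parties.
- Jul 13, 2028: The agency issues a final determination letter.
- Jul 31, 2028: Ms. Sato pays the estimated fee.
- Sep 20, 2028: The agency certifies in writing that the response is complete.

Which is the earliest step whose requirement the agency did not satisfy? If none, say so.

Step 1 — counting 53 days from Apr 13, 2028 (when the request is received) gives a deadline of Jun 5, 2028; done Apr 19, 2028 — timely.
Step 2 — 10 and 25 days from May 19, 2028 (end of the 30-day hold period, which began when the acknowledgement is issued on Apr 19, 2028) are May 29, 2028 and Jun 13, 2028 respectively; done May 31, 2028 — within the window.
Step 3 — must wait 31 days from May 31, 2028 (when the non-exempt records are produced), so not before Jul 1, 2028; done Jul 2, 2028, after the minimum wait.
Step 4 — must wait 10 days from Jul 2, 2028 (when third parties are notified), so not before Jul 12, 2028; done Jul 13, 2028 — permitted.
Step 5 — counting 70 days from Jul 13, 2028 (when the final determination letter is issued) gives a deadline of Sep 21, 2028; Sep 20, 2028 is within that limit.

None — every step was satisfied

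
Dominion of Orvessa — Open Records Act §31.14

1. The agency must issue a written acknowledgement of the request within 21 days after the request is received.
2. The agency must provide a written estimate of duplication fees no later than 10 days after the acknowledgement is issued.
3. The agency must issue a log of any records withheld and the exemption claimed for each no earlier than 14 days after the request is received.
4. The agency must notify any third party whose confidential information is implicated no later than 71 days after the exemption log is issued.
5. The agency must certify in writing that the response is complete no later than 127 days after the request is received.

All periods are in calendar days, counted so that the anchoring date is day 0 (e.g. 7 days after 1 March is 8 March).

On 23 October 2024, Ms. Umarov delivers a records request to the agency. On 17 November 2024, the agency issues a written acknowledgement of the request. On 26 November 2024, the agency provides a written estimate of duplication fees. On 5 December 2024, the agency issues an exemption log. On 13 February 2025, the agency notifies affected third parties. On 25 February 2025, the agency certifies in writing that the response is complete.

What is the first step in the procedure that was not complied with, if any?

(1) due by 23 October 2024 + 21 days = 13 November 2024; 17 November 2024 misses that deadline by 4 days.
That is the first point of non-compliance.

Step 1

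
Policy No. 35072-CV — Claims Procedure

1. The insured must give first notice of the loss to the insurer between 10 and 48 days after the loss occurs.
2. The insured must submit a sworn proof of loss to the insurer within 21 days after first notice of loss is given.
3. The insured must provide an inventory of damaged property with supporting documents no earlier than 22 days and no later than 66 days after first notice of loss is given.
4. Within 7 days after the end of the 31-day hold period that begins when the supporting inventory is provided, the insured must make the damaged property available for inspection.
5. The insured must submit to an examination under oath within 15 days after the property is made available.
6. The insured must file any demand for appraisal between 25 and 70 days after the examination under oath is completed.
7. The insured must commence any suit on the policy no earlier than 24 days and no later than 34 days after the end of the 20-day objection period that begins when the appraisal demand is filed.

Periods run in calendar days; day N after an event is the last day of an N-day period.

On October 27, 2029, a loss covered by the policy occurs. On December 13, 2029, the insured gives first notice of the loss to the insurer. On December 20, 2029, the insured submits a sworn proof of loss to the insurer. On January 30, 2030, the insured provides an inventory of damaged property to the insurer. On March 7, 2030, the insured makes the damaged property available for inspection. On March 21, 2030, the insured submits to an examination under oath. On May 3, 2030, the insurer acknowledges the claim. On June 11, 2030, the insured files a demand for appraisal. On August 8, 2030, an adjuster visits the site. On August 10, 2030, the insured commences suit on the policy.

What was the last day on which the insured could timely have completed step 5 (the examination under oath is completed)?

Step 5 runs from March 7, 2030, when the property is made available. 15 days after March 7, 2030 is March 22, 2030.

March 22, 2030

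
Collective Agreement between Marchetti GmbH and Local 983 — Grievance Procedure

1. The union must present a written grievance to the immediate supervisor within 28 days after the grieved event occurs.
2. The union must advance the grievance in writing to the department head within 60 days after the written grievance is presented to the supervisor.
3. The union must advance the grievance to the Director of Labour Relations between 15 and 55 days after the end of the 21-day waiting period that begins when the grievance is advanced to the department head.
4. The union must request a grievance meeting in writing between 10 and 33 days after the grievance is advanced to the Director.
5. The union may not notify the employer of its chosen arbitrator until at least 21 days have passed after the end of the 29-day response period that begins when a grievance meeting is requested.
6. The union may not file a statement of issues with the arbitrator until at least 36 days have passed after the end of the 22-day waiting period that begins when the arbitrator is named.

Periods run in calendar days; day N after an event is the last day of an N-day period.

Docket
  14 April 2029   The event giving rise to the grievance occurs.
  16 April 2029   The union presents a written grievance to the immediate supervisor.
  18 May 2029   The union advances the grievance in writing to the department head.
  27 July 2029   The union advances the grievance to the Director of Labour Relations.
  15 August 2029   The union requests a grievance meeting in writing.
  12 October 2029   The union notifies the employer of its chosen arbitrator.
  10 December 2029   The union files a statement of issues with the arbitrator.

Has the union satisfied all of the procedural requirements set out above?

Yes

Step 1: 28 days after 14 April 2029 (when the grieved event occurs) is 12 May 2029; done 16 April 2029 — timely.
Step 2: 60 days after 16 April 2029 (when the written grievance is presented to the supervisor) is 15 June 2029; 18 May 2029 is within that limit.
Step 3: the window is 15–55 days after 8 June 2029 (end of the 21-day waiting period, which began when the grievance is advanced to the department head on 18 May 2029), so 23 June 2029 through 2 August 2029; done 27 July 2029, which is between those dates.
Step 4: the window is 10–33 days after 27 July 2029 (when the grievance is advanced to the Director), so 6 August 2029 through 29 August 2029; done 15 August 2029, which is between those dates.
Step 5: the earliest permitted date is 21 days after 13 September 2029 (end of the 29-day response period, which began when a grievance meeting is requested on 15 August 2029), i.e. 4 October 2029; done 12 October 2029 — permitted.
Step 6: the earliest permitted date is 36 days after 3 November 2029 (end of the 22-day waiting period, which began when the arbitrator is named on 12 October 2029), i.e. 9 December 2029; done 10 December 2029, after the minimum wait.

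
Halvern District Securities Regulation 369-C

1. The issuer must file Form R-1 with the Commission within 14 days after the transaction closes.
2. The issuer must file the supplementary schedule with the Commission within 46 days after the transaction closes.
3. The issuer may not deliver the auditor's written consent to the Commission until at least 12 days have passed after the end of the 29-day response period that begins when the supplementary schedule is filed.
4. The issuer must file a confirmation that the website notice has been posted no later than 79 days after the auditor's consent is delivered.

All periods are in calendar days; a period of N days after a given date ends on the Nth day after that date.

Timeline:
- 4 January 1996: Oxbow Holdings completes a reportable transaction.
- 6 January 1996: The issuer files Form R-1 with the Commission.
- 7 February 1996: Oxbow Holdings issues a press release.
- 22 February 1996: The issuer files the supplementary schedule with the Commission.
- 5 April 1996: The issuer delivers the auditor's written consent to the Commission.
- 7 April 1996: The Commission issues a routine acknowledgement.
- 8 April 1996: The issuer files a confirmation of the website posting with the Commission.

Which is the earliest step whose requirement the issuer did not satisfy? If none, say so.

Step 1 — counting 14 days from 4 January 1996 (when the transaction closes) gives a deadline of 18 January 1996; done 6 January 1996 — timely.
Step 2 — counting 46 days from 4 January 1996 (when the transaction closes) gives a deadline of 19 February 1996; done 22 February 1996 — 3 days late.

Step 2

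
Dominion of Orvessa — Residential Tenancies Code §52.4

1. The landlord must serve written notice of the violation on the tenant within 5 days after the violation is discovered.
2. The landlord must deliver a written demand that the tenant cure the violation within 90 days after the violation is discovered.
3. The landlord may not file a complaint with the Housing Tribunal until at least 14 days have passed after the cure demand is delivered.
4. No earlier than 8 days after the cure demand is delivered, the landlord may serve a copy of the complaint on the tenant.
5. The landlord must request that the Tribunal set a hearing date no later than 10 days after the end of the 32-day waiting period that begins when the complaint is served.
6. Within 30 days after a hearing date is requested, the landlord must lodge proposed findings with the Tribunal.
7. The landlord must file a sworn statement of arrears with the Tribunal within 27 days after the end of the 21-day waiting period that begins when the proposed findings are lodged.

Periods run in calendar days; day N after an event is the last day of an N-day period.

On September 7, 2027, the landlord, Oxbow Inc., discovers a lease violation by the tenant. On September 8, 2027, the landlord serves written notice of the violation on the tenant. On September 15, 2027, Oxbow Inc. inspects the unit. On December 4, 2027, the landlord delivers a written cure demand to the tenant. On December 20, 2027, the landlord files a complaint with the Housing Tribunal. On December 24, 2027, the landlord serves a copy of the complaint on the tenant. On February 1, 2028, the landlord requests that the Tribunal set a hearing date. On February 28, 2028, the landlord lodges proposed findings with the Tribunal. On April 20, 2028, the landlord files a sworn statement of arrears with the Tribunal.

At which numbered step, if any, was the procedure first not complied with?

Step 1: 5 days after September 7, 2027 (when the violation is discovered) is September 12, 2027; September 8, 2027 is within that limit.
Step 2: 90 days after September 7, 2027 (when the violation is discovered) is December 6, 2027; done December 4, 2027 — timely.
Step 3: the earliest permitted date is 14 days after December 4, 2027 (when the cure demand is delivered), i.e. December 18, 2027; December 20, 2027 is on or after that date.
Step 4: the earliest permitted date is 8 days after December 4, 2027 (when the cure demand is delivered), i.e. December 12, 2027; done December 24, 2027 — permitted.
Step 5: 10 days after January 25, 2028 (end of the 32-day waiting period, which began when the complaint is served on December 24, 2027) is February 4, 2028; February 1, 2028 is within that limit.
Step 6: 30 days after February 1, 2028 (when a hearing date is requested) is March 2, 2028; done February 28, 2028 — timely.
Step 7: 27 days after March 20, 2028 (end of the 21-day waiting period, which began when the proposed findings are lodged on February 28, 2028) is April 16, 2028; done April 20, 2028 — 4 days late.
That is the first point of non-compliance.

Step 7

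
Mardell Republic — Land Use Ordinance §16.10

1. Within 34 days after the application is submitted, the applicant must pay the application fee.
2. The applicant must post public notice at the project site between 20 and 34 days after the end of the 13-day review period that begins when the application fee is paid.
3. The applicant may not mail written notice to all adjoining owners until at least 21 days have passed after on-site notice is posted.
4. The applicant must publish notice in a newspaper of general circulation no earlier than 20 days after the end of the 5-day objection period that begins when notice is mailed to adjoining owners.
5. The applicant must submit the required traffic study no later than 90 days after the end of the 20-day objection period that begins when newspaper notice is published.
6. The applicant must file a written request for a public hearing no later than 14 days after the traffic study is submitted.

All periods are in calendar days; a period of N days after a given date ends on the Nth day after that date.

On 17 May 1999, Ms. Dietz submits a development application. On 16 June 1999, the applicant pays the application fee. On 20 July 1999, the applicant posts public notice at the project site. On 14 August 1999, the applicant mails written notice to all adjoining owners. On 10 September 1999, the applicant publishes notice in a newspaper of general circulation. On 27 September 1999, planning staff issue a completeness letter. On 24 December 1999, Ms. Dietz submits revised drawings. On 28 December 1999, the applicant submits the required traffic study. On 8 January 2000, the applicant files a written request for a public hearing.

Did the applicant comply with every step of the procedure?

Yes

(1) due by 17 May 1999 + 34 days = 20 June 1999; 16 June 1999 is within that limit.
(2) the permitted window runs from 29 June 1999 + 20 = 19 July 1999 to 29 June 1999 + 34 = 2 August 1999; done 20 July 1999, which is between those dates.
(3) permitted from 20 July 1999 + 21 days = 10 August 1999 onward; 14 August 1999 is on or after that date.
(4) permitted from 19 August 1999 + 20 days = 8 September 1999 onward; 10 September 1999 is on or after that date.
(5) due by 30 September 1999 + 90 days = 29 December 1999; 28 December 1999 is within that limit.
(6) due by 28 December 1999 + 14 days = 11 January 2000; completed 8 January 2000, before the deadline.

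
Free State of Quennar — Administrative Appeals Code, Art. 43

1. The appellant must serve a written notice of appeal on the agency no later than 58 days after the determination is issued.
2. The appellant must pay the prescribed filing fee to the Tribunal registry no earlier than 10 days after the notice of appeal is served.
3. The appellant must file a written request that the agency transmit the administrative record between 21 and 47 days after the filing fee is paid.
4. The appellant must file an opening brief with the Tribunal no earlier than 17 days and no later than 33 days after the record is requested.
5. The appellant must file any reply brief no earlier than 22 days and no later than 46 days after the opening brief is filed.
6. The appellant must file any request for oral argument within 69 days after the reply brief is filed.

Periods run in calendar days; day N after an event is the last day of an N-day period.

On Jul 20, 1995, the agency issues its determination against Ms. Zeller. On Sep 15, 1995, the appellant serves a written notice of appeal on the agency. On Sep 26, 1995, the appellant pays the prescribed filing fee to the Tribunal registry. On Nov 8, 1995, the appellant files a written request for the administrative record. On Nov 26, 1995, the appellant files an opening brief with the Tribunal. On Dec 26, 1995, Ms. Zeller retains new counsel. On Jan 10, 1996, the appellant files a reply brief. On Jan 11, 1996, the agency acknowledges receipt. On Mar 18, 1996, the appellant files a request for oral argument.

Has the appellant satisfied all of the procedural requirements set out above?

Yes

(1) due by Jul 20, 1995 + 58 days = Sep 16, 1995; done Sep 15, 1995 — timely.
(2) permitted from Sep 15, 1995 + 10 days = Sep 25, 1995 onward; done Sep 26, 1995, after the minimum wait.
(3) the permitted window runs from Sep 26, 1995 + 21 = Oct 17, 1995 to Sep 26, 1995 + 47 = Nov 12, 1995; Nov 8, 1995 falls inside that range.
(4) the permitted window runs from Nov 8, 1995 + 17 = Nov 25, 1995 to Nov 8, 1995 + 33 = Dec 11, 1995; Nov 26, 1995 falls inside that range.
(5) the permitted window runs from Nov 26, 1995 + 22 = Dec 18, 1995 to Nov 26, 1995 + 46 = Jan 11, 1996; done Jan 10, 1996, which is between those dates.
(6) due by Jan 10, 1996 + 69 days = Mar 19, 1996; completed Mar 18, 1996, before the deadline.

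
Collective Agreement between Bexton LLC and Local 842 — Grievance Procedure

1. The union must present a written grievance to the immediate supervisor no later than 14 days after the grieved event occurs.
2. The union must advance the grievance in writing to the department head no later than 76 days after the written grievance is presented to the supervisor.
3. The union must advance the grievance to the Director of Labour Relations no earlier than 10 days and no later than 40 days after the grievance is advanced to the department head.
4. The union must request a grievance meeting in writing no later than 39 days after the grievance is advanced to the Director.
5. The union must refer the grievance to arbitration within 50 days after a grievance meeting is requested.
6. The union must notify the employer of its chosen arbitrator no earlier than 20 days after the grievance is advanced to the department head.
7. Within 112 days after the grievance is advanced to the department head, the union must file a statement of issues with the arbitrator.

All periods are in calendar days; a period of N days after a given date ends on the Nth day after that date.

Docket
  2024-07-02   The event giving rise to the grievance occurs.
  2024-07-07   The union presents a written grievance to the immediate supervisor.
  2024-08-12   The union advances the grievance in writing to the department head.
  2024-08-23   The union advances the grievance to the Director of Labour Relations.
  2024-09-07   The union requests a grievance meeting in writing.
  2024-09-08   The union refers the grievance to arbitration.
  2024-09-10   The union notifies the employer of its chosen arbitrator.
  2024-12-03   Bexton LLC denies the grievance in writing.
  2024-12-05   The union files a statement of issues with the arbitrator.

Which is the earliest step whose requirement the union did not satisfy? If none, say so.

Step 7

(1) due by 2024-07-02 + 14 days = 2024-07-16; completed 2024-07-07, before the deadline.
(2) due by 2024-07-07 + 76 days = 2024-09-21; 2024-08-12 is within that limit.
(3) the permitted window runs from 2024-08-12 + 10 = 2024-08-22 to 2024-08-12 + 40 = 2024-09-21; done 2024-08-23, which is between those dates.
(4) due by 2024-08-23 + 39 days = 2024-10-01; 2024-09-07 is within that limit.
(5) due by 2024-09-07 + 50 days = 2024-10-27; 2024-09-08 is within that limit.
(6) permitted from 2024-08-12 + 20 days = 2024-09-01 onward; done 2024-09-10, after the minimum wait.
(7) due by 2024-08-12 + 112 days = 2024-12-02; 2024-12-05 misses that deadline by 3 days.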